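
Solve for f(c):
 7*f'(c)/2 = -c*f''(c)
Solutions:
 f(c) = C1 + C2/c^(5/2)


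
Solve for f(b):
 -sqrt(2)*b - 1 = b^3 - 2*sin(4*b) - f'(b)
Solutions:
 f(b) = C1 + b^4/4 + sqrt(2)*b^2/2 + b + cos(4*b)/2


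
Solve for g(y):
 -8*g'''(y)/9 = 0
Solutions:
 g(y) = C1 + C2*y + C3*y^2


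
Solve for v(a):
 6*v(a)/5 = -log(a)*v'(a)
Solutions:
 v(a) = C1*exp(-6*li(a)/5)


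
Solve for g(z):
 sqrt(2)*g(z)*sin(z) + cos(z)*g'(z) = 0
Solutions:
 g(z) = C1*cos(z)^(sqrt(2))


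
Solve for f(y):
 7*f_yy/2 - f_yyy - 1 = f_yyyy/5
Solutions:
 f(y) = C1 + C2*y + C3*exp(y*(-5 + sqrt(95))/2) + C4*exp(-y*(5 + sqrt(95))/2) + y^2/7


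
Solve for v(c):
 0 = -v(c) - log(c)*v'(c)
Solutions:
 v(c) = C1*exp(-li(c))


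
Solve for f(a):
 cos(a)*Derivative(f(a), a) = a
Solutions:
 f(a) = C1 + Integral(a/cos(a), a)


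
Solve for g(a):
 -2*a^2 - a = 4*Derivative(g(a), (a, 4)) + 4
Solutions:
 g(a) = C1 + C2*a + C3*a^2 + C4*a^3 - a^6/720 - a^5/480 - a^4/24


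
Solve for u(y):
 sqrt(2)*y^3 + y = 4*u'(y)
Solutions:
 u(y) = C1 + sqrt(2)*y^4/16 + y^2/8


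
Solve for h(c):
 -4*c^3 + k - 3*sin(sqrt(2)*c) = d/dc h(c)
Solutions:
 h(c) = C1 - c^4 + c*k + 3*sqrt(2)*cos(sqrt(2)*c)/2


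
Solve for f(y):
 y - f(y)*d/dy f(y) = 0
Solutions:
 f(y) = -sqrt(C1 + y^2)
 f(y) = sqrt(C1 + y^2)


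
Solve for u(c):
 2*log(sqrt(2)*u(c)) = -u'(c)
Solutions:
 Integral(1/(2*log(_y) + log(2)), (_y, u(c))) = C1 - c


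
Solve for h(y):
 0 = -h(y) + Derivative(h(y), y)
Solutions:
 h(y) = C1*exp(y)


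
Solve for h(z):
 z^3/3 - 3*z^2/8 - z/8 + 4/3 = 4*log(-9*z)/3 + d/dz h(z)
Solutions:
 h(z) = C1 + z^4/12 - z^3/8 - z^2/16 - 4*z*log(-z)/3 + 8*z*(1 - log(3))/3


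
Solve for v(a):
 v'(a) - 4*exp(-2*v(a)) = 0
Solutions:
 v(a) = log(-sqrt(C1 + 8*a))
 v(a) = log(C1 + 8*a)/2


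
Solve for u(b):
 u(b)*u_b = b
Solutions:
 u(b) = -sqrt(C1 + b^2)
 u(b) = sqrt(C1 + b^2)


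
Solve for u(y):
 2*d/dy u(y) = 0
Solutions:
 u(y) = C1


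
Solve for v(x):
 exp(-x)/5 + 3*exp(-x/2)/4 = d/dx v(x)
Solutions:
 v(x) = C1 - exp(-x)/5 - 3*exp(-x/2)/2


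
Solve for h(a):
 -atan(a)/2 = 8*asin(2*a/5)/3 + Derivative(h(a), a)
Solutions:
 h(a) = C1 - 8*a*asin(2*a/5)/3 - a*atan(a)/2 - 4*sqrt(25 - 4*a^2)/3 + log(a^2 + 1)/4


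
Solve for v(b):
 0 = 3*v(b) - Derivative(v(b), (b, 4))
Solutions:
 v(b) = C1*exp(-3^(1/4)*b) + C2*exp(3^(1/4)*b) + C3*sin(3^(1/4)*b) + C4*cos(3^(1/4)*b)


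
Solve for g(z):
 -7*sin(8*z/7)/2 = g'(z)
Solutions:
 g(z) = C1 + 49*cos(8*z/7)/16


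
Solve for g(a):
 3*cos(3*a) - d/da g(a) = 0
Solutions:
 g(a) = C1 + sin(3*a)


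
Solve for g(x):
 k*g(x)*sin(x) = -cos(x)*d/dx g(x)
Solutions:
 g(x) = C1*exp(k*log(cos(x)))


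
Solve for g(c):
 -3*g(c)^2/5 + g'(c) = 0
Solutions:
 g(c) = -5/(C1 + 3*c)


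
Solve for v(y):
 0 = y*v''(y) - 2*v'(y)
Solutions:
 v(y) = C1 + C2*y^3


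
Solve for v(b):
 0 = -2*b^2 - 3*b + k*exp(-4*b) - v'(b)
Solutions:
 v(b) = C1 - 2*b^3/3 - 3*b^2/2 - k*exp(-4*b)/4


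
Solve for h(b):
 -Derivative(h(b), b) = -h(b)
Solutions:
 h(b) = C1*exp(b)


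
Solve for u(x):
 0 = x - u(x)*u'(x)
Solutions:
 u(x) = -sqrt(C1 + x^2)
 u(x) = sqrt(C1 + x^2)


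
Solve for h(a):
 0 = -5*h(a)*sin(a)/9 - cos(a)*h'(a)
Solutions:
 h(a) = C1*cos(a)^(5/9)


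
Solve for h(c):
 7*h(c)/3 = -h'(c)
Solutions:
 h(c) = C1*exp(-7*c/3)


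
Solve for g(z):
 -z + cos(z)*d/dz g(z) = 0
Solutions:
 g(z) = C1 + Integral(z/cos(z), z)


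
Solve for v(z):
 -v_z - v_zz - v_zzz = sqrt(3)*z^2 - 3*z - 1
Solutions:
 v(z) = C1 - sqrt(3)*z^3/3 + 3*z^2/2 + sqrt(3)*z^2 - 2*z + (C2*sin(sqrt(3)*z/2) + C3*cos(sqrt(3)*z/2))*exp(-z/2)


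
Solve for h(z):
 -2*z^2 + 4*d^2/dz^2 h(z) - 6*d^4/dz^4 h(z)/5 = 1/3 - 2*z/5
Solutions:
 h(z) = C1 + C2*z + C3*exp(-sqrt(30)*z/3) + C4*exp(sqrt(30)*z/3) + z^4/24 - z^3/60 + 23*z^2/120


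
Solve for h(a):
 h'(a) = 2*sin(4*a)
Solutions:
 h(a) = C1 - cos(4*a)/2


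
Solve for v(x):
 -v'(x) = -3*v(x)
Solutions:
 v(x) = C1*exp(3*x)


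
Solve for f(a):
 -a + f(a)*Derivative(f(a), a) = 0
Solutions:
 f(a) = -sqrt(C1 + a^2)
 f(a) = sqrt(C1 + a^2)


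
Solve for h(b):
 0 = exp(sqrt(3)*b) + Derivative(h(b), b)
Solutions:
 h(b) = C1 - sqrt(3)*exp(sqrt(3)*b)/3


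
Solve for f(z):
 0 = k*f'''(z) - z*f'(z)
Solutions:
 f(z) = C1 + Integral(C2*airyai(z*(1/k)^(1/3)) + C3*airybi(z*(1/k)^(1/3)), z)


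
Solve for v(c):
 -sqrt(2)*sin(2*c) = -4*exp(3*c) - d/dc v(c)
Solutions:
 v(c) = C1 - 4*exp(3*c)/3 - sqrt(2)*cos(2*c)/2


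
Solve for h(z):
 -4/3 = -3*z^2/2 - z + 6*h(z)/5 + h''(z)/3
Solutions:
 h(z) = C1*sin(3*sqrt(10)*z/5) + C2*cos(3*sqrt(10)*z/5) + 5*z^2/4 + 5*z/6 - 65/36


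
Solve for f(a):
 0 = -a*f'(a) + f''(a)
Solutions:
 f(a) = C1 + C2*erfi(sqrt(2)*a/2)


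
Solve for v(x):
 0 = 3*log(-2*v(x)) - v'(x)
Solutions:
 -Integral(1/(log(-_y) + log(2)), (_y, v(x)))/3 = C1 - x


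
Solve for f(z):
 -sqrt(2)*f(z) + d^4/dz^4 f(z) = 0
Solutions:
 f(z) = C1*exp(-2^(1/8)*z) + C2*exp(2^(1/8)*z) + C3*sin(2^(1/8)*z) + C4*cos(2^(1/8)*z)


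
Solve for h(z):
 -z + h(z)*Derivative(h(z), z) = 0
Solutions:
 h(z) = -sqrt(C1 + z^2)
 h(z) = sqrt(C1 + z^2)


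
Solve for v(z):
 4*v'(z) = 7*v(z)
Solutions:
 v(z) = C1*exp(7*z/4)


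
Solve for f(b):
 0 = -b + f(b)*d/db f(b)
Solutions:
 f(b) = -sqrt(C1 + b^2)
 f(b) = sqrt(C1 + b^2)


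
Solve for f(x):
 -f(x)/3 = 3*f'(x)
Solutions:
 f(x) = C1*exp(-x/9)


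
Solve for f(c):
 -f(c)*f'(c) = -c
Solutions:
 f(c) = -sqrt(C1 + c^2)
 f(c) = sqrt(C1 + c^2)


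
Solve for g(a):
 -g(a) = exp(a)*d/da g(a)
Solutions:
 g(a) = C1*exp(exp(-a))


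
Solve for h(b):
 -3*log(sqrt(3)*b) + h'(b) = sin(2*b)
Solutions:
 h(b) = C1 + 3*b*log(b) - 3*b + 3*b*log(3)/2 - cos(2*b)/2


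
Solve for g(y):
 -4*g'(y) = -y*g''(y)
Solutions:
 g(y) = C1 + C2*y^5


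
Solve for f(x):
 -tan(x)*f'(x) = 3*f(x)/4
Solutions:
 f(x) = C1/sin(x)^(3/4)


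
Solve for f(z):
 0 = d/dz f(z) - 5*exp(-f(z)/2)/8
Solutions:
 f(z) = 2*log(C1 + 5*z/16)


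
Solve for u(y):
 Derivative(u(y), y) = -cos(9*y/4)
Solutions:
 u(y) = C1 - 4*sin(9*y/4)/9


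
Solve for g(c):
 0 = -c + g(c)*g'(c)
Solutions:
 g(c) = -sqrt(C1 + c^2)
 g(c) = sqrt(C1 + c^2)


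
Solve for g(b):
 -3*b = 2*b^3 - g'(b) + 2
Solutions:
 g(b) = C1 + b^4/2 + 3*b^2/2 + 2*b


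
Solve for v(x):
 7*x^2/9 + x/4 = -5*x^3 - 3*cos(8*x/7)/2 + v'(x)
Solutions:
 v(x) = C1 + 5*x^4/4 + 7*x^3/27 + x^2/8 + 21*sin(8*x/7)/16


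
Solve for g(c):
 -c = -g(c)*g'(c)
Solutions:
 g(c) = -sqrt(C1 + c^2)
 g(c) = sqrt(C1 + c^2)


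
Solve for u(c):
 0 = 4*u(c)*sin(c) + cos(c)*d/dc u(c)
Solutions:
 u(c) = C1*cos(c)^4


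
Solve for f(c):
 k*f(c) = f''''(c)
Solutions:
 f(c) = C1*exp(-c*k^(1/4)) + C2*exp(c*k^(1/4)) + C3*exp(-I*c*k^(1/4)) + C4*exp(I*c*k^(1/4))


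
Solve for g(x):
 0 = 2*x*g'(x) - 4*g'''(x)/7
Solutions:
 g(x) = C1 + Integral(C2*airyai(2^(2/3)*7^(1/3)*x/2) + C3*airybi(2^(2/3)*7^(1/3)*x/2), x)


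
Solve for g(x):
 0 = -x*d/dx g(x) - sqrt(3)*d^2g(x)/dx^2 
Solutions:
 g(x) = C1 + C2*erf(sqrt(2)*3^(3/4)*x/6)


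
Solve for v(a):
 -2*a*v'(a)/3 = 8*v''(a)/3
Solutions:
 v(a) = C1 + C2*erf(sqrt(2)*a/4)


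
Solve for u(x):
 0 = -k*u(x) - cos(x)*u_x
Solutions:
 u(x) = C1*exp(k*(log(sin(x) - 1) - log(sin(x) + 1))/2)


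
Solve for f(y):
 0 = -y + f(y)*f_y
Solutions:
 f(y) = -sqrt(C1 + y^2)
 f(y) = sqrt(C1 + y^2)


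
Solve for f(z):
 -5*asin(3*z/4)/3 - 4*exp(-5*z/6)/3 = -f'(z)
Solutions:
 f(z) = C1 + 5*z*asin(3*z/4)/3 + 5*sqrt(16 - 9*z^2)/9 - 8*exp(-5*z/6)/5


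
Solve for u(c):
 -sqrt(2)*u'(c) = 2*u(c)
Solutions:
 u(c) = C1*exp(-sqrt(2)*c)


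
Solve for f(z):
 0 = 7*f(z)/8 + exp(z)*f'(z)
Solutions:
 f(z) = C1*exp(7*exp(-z)/8)


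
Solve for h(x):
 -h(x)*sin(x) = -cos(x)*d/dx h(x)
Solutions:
 h(x) = C1/cos(x)


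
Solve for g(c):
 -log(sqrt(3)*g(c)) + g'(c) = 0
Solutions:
 -2*Integral(1/(2*log(_y) + log(3)), (_y, g(c))) = C1 - c


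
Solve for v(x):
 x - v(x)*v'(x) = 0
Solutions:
 v(x) = -sqrt(C1 + x^2)
 v(x) = sqrt(C1 + x^2)


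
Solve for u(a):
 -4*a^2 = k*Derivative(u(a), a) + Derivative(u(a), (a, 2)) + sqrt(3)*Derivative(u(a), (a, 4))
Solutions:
 u(a) = C1 + C2*exp(a*(-2^(2/3)*3^(1/6)*(9*k + sqrt(81*k^2 + 4*sqrt(3)))^(1/3) + 2*6^(1/3)/(9*k + sqrt(81*k^2 + 4*sqrt(3)))^(1/3))/6) + C3*exp(a*(2^(2/3)*3^(1/6)*(9*k + sqrt(81*k^2 + 4*sqrt(3)))^(1/3) - 6^(2/3)*I*(9*k + sqrt(81*k^2 + 4*sqrt(3)))^(1/3) + 16*sqrt(3)/((9*k + sqrt(81*k^2 + 4*sqrt(3)))^(1/3)*(-2^(2/3)*3^(1/6) + 6^(2/3)*I)))/12) + C4*exp(a*(2^(2/3)*3^(1/6)*(9*k + sqrt(81*k^2 + 4*sqrt(3)))^(1/3) + 6^(2/3)*I*(9*k + sqrt(81*k^2 + 4*sqrt(3)))^(1/3) - 16*sqrt(3)/((9*k + sqrt(81*k^2 + 4*sqrt(3)))^(1/3)*(2^(2/3)*3^(1/6) + 6^(2/3)*I)))/12) - 4*a^3/(3*k) + 4*a^2/k^2 - 8*a/k^3


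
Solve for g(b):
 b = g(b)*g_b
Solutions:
 g(b) = -sqrt(C1 + b^2)
 g(b) = sqrt(C1 + b^2)


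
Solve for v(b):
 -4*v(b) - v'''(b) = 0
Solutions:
 v(b) = C3*exp(-2^(2/3)*b) + (C1*sin(2^(2/3)*sqrt(3)*b/2) + C2*cos(2^(2/3)*sqrt(3)*b/2))*exp(2^(2/3)*b/2)


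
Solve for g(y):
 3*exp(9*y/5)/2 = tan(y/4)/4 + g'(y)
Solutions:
 g(y) = C1 + 5*exp(9*y/5)/6 + log(cos(y/4))


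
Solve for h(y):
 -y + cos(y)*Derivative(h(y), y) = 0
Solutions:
 h(y) = C1 + Integral(y/cos(y), y)


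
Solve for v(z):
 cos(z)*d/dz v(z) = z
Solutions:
 v(z) = C1 + Integral(z/cos(z), z)


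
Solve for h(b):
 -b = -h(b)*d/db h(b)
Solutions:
 h(b) = -sqrt(C1 + b^2)
 h(b) = sqrt(C1 + b^2)


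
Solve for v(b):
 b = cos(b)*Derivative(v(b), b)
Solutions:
 v(b) = C1 + Integral(b/cos(b), b)


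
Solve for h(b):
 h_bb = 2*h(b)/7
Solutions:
 h(b) = C1*exp(-sqrt(14)*b/7) + C2*exp(sqrt(14)*b/7)


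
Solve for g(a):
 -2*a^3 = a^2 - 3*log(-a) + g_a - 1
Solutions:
 g(a) = C1 - a^4/2 - a^3/3 + 3*a*log(-a) - 2*a


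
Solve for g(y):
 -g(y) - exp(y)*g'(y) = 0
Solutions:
 g(y) = C1*exp(exp(-y))


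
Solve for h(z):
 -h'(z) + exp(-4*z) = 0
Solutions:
 h(z) = C1 - exp(-4*z)/4


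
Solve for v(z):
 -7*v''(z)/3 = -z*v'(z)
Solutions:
 v(z) = C1 + C2*erfi(sqrt(42)*z/14)


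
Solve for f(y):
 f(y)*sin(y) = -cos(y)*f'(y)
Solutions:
 f(y) = C1*cos(y)


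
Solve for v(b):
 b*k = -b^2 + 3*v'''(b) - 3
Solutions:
 v(b) = C1 + C2*b + C3*b^2 + b^5/180 + b^4*k/72 + b^3/6


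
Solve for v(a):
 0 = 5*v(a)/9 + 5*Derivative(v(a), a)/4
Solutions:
 v(a) = C1*exp(-4*a/9)


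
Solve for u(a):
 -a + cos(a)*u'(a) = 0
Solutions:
 u(a) = C1 + Integral(a/cos(a), a)


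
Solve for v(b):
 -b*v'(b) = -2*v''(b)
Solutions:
 v(b) = C1 + C2*erfi(b/2)


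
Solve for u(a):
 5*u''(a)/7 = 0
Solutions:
 u(a) = C1 + C2*a


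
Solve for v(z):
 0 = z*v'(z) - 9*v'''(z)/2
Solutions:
 v(z) = C1 + Integral(C2*airyai(6^(1/3)*z/3) + C3*airybi(6^(1/3)*z/3), z)


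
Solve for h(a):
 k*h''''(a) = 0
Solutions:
 h(a) = C1 + C2*a + C3*a^2 + C4*a^3


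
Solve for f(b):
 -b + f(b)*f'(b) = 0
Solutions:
 f(b) = -sqrt(C1 + b^2)
 f(b) = sqrt(C1 + b^2)


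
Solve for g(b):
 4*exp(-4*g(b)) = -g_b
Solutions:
 g(b) = log(-I*(C1 - 16*b)^(1/4))
 g(b) = log(I*(C1 - 16*b)^(1/4))
 g(b) = log(-(C1 - 16*b)^(1/4))
 g(b) = log(C1 - 16*b)/4


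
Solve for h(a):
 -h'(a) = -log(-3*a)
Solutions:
 h(a) = C1 + a*log(-a) + a*(-1 + log(3))


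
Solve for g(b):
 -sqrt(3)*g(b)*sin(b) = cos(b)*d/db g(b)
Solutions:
 g(b) = C1*cos(b)^(sqrt(3))


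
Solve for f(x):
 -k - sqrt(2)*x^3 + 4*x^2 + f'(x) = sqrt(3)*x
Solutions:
 f(x) = C1 + k*x + sqrt(2)*x^4/4 - 4*x^3/3 + sqrt(3)*x^2/2


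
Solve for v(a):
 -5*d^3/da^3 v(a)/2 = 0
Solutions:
 v(a) = C1 + C2*a + C3*a^2


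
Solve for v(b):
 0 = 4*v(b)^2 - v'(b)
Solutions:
 v(b) = -1/(C1 + 4*b)


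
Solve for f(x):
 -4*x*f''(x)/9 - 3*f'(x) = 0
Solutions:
 f(x) = C1 + C2/x^(23/4)


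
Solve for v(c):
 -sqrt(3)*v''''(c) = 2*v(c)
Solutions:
 v(c) = (C1*sin(2^(3/4)*3^(7/8)*c/6) + C2*cos(2^(3/4)*3^(7/8)*c/6))*exp(-2^(3/4)*3^(7/8)*c/6) + (C3*sin(2^(3/4)*3^(7/8)*c/6) + C4*cos(2^(3/4)*3^(7/8)*c/6))*exp(2^(3/4)*3^(7/8)*c/6)


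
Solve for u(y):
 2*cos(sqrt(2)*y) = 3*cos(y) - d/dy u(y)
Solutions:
 u(y) = C1 + 3*sin(y) - sqrt(2)*sin(sqrt(2)*y)


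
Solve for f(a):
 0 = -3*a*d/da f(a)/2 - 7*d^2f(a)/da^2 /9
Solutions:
 f(a) = C1 + C2*erf(3*sqrt(21)*a/14)


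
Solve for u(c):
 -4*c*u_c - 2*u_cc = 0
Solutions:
 u(c) = C1 + C2*erf(c)


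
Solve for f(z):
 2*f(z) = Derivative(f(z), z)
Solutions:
 f(z) = C1*exp(2*z)


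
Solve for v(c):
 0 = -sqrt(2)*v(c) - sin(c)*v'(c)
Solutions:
 v(c) = C1*(cos(c) + 1)^(sqrt(2)/2)/(cos(c) - 1)^(sqrt(2)/2)


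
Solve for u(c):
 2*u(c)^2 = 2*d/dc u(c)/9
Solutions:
 u(c) = -1/(C1 + 9*c)


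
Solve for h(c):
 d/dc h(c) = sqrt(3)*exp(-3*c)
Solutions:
 h(c) = C1 - sqrt(3)*exp(-3*c)/3


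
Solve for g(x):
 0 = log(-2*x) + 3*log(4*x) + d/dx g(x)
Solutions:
 g(x) = C1 - 4*x*log(x) + x*(-7*log(2) + 4 - I*pi)


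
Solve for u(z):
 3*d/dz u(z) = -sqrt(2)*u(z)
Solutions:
 u(z) = C1*exp(-sqrt(2)*z/3)


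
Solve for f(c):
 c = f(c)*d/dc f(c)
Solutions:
 f(c) = -sqrt(C1 + c^2)
 f(c) = sqrt(C1 + c^2)


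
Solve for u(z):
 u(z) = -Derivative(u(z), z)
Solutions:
 u(z) = C1*exp(-z)


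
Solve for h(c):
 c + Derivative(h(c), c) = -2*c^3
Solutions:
 h(c) = C1 - c^4/2 - c^2/2


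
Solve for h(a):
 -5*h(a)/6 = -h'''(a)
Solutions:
 h(a) = C3*exp(5^(1/3)*6^(2/3)*a/6) + (C1*sin(2^(2/3)*3^(1/6)*5^(1/3)*a/4) + C2*cos(2^(2/3)*3^(1/6)*5^(1/3)*a/4))*exp(-5^(1/3)*6^(2/3)*a/12)


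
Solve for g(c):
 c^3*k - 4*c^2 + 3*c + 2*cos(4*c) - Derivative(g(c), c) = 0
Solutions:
 g(c) = C1 + c^4*k/4 - 4*c^3/3 + 3*c^2/2 + sin(4*c)/2


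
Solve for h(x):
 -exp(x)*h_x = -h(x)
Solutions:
 h(x) = C1*exp(-exp(-x))


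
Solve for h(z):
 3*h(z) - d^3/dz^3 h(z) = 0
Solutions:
 h(z) = C3*exp(3^(1/3)*z) + (C1*sin(3^(5/6)*z/2) + C2*cos(3^(5/6)*z/2))*exp(-3^(1/3)*z/2)


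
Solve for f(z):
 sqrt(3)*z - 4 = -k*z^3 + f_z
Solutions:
 f(z) = C1 + k*z^4/4 + sqrt(3)*z^2/2 - 4*z


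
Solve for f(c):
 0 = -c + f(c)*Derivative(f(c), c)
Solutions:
 f(c) = -sqrt(C1 + c^2)
 f(c) = sqrt(C1 + c^2)


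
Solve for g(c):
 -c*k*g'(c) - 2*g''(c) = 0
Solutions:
 g(c) = Piecewise((-sqrt(pi)*C1*erf(c*sqrt(k)/2)/sqrt(k) - C2, (k > 0) | (k < 0)), (-C1*c - C2, True))


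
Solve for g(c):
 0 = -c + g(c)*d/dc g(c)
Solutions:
 g(c) = -sqrt(C1 + c^2)
 g(c) = sqrt(C1 + c^2)


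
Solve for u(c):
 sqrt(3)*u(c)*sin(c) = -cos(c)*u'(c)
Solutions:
 u(c) = C1*cos(c)^(sqrt(3))


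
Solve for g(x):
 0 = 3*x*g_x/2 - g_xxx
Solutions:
 g(x) = C1 + Integral(C2*airyai(2^(2/3)*3^(1/3)*x/2) + C3*airybi(2^(2/3)*3^(1/3)*x/2), x)


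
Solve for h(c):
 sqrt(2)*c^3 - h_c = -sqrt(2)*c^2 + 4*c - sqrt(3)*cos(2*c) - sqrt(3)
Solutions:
 h(c) = C1 + sqrt(2)*c^4/4 + sqrt(2)*c^3/3 - 2*c^2 + sqrt(3)*(c + sin(c)*cos(c))


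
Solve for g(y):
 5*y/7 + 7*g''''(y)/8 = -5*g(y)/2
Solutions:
 g(y) = -2*y/7 + (C1*sin(5^(1/4)*7^(3/4)*y/7) + C2*cos(5^(1/4)*7^(3/4)*y/7))*exp(-5^(1/4)*7^(3/4)*y/7) + (C3*sin(5^(1/4)*7^(3/4)*y/7) + C4*cos(5^(1/4)*7^(3/4)*y/7))*exp(5^(1/4)*7^(3/4)*y/7)


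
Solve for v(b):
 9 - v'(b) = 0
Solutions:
 v(b) = C1 + 9*b


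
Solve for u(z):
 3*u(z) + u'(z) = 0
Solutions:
 u(z) = C1*exp(-3*z)


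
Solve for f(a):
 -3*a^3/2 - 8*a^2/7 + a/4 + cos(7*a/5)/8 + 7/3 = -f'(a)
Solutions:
 f(a) = C1 + 3*a^4/8 + 8*a^3/21 - a^2/8 - 7*a/3 - 5*sin(7*a/5)/56


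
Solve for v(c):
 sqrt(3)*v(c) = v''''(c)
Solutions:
 v(c) = C1*exp(-3^(1/8)*c) + C2*exp(3^(1/8)*c) + C3*sin(3^(1/8)*c) + C4*cos(3^(1/8)*c)


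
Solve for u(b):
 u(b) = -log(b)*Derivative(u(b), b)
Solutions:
 u(b) = C1*exp(-li(b))


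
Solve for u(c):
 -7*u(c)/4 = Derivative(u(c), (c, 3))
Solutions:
 u(c) = C3*exp(-14^(1/3)*c/2) + (C1*sin(14^(1/3)*sqrt(3)*c/4) + C2*cos(14^(1/3)*sqrt(3)*c/4))*exp(14^(1/3)*c/4)


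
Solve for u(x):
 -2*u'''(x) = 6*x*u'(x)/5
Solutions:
 u(x) = C1 + Integral(C2*airyai(-3^(1/3)*5^(2/3)*x/5) + C3*airybi(-3^(1/3)*5^(2/3)*x/5), x)


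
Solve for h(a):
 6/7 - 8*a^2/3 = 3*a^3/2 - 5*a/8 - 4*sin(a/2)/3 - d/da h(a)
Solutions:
 h(a) = C1 + 3*a^4/8 + 8*a^3/9 - 5*a^2/16 - 6*a/7 + 8*cos(a/2)/3


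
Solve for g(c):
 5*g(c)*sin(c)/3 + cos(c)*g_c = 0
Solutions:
 g(c) = C1*cos(c)^(5/3)


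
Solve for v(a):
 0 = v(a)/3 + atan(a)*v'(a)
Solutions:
 v(a) = C1*exp(-Integral(1/atan(a), a)/3)


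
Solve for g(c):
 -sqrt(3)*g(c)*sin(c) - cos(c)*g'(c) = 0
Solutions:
 g(c) = C1*cos(c)^(sqrt(3))


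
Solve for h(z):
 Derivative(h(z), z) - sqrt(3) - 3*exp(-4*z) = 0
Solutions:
 h(z) = C1 + sqrt(3)*z - 3*exp(-4*z)/4


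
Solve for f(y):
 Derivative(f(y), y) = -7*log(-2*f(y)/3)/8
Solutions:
 8*Integral(1/(log(-_y) - log(3) + log(2)), (_y, f(y)))/7 = C1 - y


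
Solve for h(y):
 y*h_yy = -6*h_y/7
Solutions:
 h(y) = C1 + C2*y^(1/7)


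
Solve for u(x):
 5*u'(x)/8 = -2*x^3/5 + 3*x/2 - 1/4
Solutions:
 u(x) = C1 - 4*x^4/25 + 6*x^2/5 - 2*x/5


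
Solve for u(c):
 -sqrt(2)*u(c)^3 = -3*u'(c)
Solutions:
 u(c) = -sqrt(6)*sqrt(-1/(C1 + sqrt(2)*c))/2
 u(c) = sqrt(6)*sqrt(-1/(C1 + sqrt(2)*c))/2


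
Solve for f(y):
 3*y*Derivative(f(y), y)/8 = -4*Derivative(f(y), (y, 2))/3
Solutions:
 f(y) = C1 + C2*erf(3*y/8)


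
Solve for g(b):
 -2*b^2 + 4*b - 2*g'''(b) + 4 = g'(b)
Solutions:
 g(b) = C1 + C2*sin(sqrt(2)*b/2) + C3*cos(sqrt(2)*b/2) - 2*b^3/3 + 2*b^2 + 12*b


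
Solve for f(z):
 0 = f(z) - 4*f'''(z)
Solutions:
 f(z) = C3*exp(2^(1/3)*z/2) + (C1*sin(2^(1/3)*sqrt(3)*z/4) + C2*cos(2^(1/3)*sqrt(3)*z/4))*exp(-2^(1/3)*z/4)


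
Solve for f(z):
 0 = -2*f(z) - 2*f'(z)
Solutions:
 f(z) = C1*exp(-z)


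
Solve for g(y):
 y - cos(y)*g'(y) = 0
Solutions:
 g(y) = C1 + Integral(y/cos(y), y)


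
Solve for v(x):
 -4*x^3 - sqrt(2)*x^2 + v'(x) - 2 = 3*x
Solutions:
 v(x) = C1 + x^4 + sqrt(2)*x^3/3 + 3*x^2/2 + 2*x


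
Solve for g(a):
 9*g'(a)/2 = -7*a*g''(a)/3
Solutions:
 g(a) = C1 + C2/a^(13/14)


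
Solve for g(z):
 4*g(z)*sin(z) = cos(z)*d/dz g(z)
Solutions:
 g(z) = C1/cos(z)^4


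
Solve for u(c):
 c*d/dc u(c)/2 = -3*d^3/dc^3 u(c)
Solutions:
 u(c) = C1 + Integral(C2*airyai(-6^(2/3)*c/6) + C3*airybi(-6^(2/3)*c/6), c)


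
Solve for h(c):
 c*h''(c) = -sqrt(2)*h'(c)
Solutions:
 h(c) = C1 + C2*c^(1 - sqrt(2))


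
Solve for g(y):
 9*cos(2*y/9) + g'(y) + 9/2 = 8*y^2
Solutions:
 g(y) = C1 + 8*y^3/3 - 9*y/2 - 81*sin(2*y/9)/2


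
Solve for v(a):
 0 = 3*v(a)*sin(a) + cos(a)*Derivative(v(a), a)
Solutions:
 v(a) = C1*cos(a)^3


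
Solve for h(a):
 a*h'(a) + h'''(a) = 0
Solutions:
 h(a) = C1 + Integral(C2*airyai(-a) + C3*airybi(-a), a)


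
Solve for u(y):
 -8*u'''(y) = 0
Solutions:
 u(y) = C1 + C2*y + C3*y^2


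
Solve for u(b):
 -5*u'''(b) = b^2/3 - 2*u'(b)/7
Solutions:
 u(b) = C1 + C2*exp(-sqrt(70)*b/35) + C3*exp(sqrt(70)*b/35) + 7*b^3/18 + 245*b/6


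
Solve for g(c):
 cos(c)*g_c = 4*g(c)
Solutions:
 g(c) = C1*(sin(c)^2 + 2*sin(c) + 1)/(sin(c)^2 - 2*sin(c) + 1)


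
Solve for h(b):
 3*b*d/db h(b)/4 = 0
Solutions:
 h(b) = C1


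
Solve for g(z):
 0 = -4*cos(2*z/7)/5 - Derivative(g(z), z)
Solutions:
 g(z) = C1 - 14*sin(2*z/7)/5


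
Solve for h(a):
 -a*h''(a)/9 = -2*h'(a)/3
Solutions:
 h(a) = C1 + C2*a^7


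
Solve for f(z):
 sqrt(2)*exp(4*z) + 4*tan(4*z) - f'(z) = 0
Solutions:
 f(z) = C1 + sqrt(2)*exp(4*z)/4 - log(cos(4*z))


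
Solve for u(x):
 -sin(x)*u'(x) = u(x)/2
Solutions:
 u(x) = C1*(cos(x) + 1)^(1/4)/(cos(x) - 1)^(1/4)


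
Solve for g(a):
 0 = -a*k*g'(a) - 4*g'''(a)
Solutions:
 g(a) = C1 + Integral(C2*airyai(2^(1/3)*a*(-k)^(1/3)/2) + C3*airybi(2^(1/3)*a*(-k)^(1/3)/2), a)


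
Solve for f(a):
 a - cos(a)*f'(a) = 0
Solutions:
 f(a) = C1 + Integral(a/cos(a), a)


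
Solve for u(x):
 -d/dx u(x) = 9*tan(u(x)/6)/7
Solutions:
 u(x) = -6*asin(C1*exp(-3*x/14)) + 6*pi
 u(x) = 6*asin(C1*exp(-3*x/14))


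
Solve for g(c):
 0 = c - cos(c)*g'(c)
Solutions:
 g(c) = C1 + Integral(c/cos(c), c)


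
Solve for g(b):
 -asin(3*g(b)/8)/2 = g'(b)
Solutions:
 Integral(1/asin(3*_y/8), (_y, g(b))) = C1 - b/2


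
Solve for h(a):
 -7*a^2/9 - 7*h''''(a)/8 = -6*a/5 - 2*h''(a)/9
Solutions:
 h(a) = C1 + C2*a + C3*exp(-4*sqrt(7)*a/21) + C4*exp(4*sqrt(7)*a/21) + 7*a^4/24 - 9*a^3/10 + 441*a^2/32


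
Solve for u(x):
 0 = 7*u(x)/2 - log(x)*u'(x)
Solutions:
 u(x) = C1*exp(7*li(x)/2)


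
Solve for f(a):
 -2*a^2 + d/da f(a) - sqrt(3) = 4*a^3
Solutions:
 f(a) = C1 + a^4 + 2*a^3/3 + sqrt(3)*a


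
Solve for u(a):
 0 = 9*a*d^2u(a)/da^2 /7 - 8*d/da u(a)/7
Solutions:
 u(a) = C1 + C2*a^(17/9)


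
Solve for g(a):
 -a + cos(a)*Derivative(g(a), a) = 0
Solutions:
 g(a) = C1 + Integral(a/cos(a), a)


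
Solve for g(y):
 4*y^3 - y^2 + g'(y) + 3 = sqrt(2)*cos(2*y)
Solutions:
 g(y) = C1 - y^4 + y^3/3 - 3*y + sqrt(2)*sin(2*y)/2


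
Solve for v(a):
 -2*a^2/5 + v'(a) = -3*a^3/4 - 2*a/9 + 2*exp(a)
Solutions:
 v(a) = C1 - 3*a^4/16 + 2*a^3/15 - a^2/9 + 2*exp(a)


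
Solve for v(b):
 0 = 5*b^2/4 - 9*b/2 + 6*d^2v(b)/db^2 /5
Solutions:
 v(b) = C1 + C2*b - 25*b^4/288 + 5*b^3/8


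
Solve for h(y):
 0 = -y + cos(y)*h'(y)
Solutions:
 h(y) = C1 + Integral(y/cos(y), y)


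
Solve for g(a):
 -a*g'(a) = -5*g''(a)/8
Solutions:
 g(a) = C1 + C2*erfi(2*sqrt(5)*a/5)


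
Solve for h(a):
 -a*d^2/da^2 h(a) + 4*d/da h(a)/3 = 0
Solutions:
 h(a) = C1 + C2*a^(7/3)


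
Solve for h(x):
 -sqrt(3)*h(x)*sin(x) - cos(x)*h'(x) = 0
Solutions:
 h(x) = C1*cos(x)^(sqrt(3))


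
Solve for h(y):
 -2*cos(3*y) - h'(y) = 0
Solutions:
 h(y) = C1 - 2*sin(3*y)/3


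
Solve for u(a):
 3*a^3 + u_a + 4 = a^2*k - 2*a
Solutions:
 u(a) = C1 - 3*a^4/4 + a^3*k/3 - a^2 - 4*a


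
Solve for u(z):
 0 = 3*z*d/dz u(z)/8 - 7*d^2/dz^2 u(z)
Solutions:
 u(z) = C1 + C2*erfi(sqrt(21)*z/28)


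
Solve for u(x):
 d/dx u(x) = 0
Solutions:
 u(x) = C1


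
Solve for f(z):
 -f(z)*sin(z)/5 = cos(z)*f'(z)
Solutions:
 f(z) = C1*cos(z)^(1/5)


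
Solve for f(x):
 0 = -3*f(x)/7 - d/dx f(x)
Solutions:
 f(x) = C1*exp(-3*x/7)


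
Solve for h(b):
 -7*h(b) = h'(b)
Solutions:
 h(b) = C1*exp(-7*b)


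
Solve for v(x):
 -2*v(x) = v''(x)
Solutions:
 v(x) = C1*sin(sqrt(2)*x) + C2*cos(sqrt(2)*x)


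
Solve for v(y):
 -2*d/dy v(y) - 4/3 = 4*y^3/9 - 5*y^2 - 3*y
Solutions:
 v(y) = C1 - y^4/18 + 5*y^3/6 + 3*y^2/4 - 2*y/3


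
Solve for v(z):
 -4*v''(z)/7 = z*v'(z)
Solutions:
 v(z) = C1 + C2*erf(sqrt(14)*z/4)


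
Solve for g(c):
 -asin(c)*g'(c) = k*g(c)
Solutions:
 g(c) = C1*exp(-k*Integral(1/asin(c), c))


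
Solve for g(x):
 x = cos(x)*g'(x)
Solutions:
 g(x) = C1 + Integral(x/cos(x), x)


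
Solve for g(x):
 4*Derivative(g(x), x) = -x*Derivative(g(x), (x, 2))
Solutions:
 g(x) = C1 + C2/x^3


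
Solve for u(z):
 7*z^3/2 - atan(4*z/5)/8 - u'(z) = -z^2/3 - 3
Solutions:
 u(z) = C1 + 7*z^4/8 + z^3/9 - z*atan(4*z/5)/8 + 3*z + 5*log(16*z^2 + 25)/64


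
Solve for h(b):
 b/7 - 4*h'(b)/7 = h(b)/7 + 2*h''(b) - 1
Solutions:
 h(b) = b + (C1*sin(sqrt(10)*b/14) + C2*cos(sqrt(10)*b/14))*exp(-b/7) + 3


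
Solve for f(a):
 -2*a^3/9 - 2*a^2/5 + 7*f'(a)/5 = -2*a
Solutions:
 f(a) = C1 + 5*a^4/126 + 2*a^3/21 - 5*a^2/7


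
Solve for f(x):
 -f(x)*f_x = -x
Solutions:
 f(x) = -sqrt(C1 + x^2)
 f(x) = sqrt(C1 + x^2)


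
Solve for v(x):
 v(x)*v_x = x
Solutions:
 v(x) = -sqrt(C1 + x^2)
 v(x) = sqrt(C1 + x^2)


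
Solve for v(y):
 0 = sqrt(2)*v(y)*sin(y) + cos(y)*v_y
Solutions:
 v(y) = C1*cos(y)^(sqrt(2))


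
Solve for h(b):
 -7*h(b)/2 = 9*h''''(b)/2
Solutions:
 h(b) = (C1*sin(sqrt(6)*7^(1/4)*b/6) + C2*cos(sqrt(6)*7^(1/4)*b/6))*exp(-sqrt(6)*7^(1/4)*b/6) + (C3*sin(sqrt(6)*7^(1/4)*b/6) + C4*cos(sqrt(6)*7^(1/4)*b/6))*exp(sqrt(6)*7^(1/4)*b/6)


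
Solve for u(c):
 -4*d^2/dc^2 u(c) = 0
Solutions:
 u(c) = C1 + C2*c


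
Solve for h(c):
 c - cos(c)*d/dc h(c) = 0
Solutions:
 h(c) = C1 + Integral(c/cos(c), c)


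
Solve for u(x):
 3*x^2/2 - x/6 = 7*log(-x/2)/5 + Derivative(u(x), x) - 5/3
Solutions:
 u(x) = C1 + x^3/2 - x^2/12 - 7*x*log(-x)/5 + x*(21*log(2) + 46)/15


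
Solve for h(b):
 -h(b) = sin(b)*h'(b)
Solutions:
 h(b) = C1*sqrt(cos(b) + 1)/sqrt(cos(b) - 1)


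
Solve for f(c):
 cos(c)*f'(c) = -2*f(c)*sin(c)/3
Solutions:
 f(c) = C1*cos(c)^(2/3)


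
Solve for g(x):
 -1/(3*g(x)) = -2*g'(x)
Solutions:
 g(x) = -sqrt(C1 + 3*x)/3
 g(x) = sqrt(C1 + 3*x)/3


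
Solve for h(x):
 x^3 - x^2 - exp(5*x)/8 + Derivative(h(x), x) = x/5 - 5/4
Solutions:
 h(x) = C1 - x^4/4 + x^3/3 + x^2/10 - 5*x/4 + exp(5*x)/40


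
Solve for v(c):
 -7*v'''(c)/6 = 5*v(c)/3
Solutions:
 v(c) = C3*exp(-10^(1/3)*7^(2/3)*c/7) + (C1*sin(10^(1/3)*sqrt(3)*7^(2/3)*c/14) + C2*cos(10^(1/3)*sqrt(3)*7^(2/3)*c/14))*exp(10^(1/3)*7^(2/3)*c/14)


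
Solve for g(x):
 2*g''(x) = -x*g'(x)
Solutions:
 g(x) = C1 + C2*erf(x/2)


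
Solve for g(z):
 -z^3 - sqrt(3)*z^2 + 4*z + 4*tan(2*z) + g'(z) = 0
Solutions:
 g(z) = C1 + z^4/4 + sqrt(3)*z^3/3 - 2*z^2 + 2*log(cos(2*z))


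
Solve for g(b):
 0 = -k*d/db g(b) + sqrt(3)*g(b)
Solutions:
 g(b) = C1*exp(sqrt(3)*b/k)


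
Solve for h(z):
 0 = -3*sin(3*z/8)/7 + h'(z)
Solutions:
 h(z) = C1 - 8*cos(3*z/8)/7


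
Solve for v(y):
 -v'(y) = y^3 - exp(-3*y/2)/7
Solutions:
 v(y) = C1 - y^4/4 - 2*exp(-3*y/2)/21


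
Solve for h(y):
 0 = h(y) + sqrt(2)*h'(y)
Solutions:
 h(y) = C1*exp(-sqrt(2)*y/2)


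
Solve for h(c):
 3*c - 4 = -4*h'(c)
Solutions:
 h(c) = C1 - 3*c^2/8 + c


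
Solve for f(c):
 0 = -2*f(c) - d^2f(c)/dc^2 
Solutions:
 f(c) = C1*sin(sqrt(2)*c) + C2*cos(sqrt(2)*c)


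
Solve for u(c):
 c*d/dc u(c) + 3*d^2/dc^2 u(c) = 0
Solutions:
 u(c) = C1 + C2*erf(sqrt(6)*c/6)


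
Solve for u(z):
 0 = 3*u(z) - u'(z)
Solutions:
 u(z) = C1*exp(3*z)


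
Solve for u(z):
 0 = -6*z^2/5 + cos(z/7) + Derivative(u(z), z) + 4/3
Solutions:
 u(z) = C1 + 2*z^3/5 - 4*z/3 - 7*sin(z/7)


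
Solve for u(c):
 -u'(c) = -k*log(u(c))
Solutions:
 li(u(c)) = C1 + c*k


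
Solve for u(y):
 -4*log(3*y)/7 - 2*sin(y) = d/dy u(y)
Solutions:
 u(y) = C1 - 4*y*log(y)/7 - 4*y*log(3)/7 + 4*y/7 + 2*cos(y)


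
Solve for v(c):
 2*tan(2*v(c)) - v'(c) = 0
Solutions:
 v(c) = -asin(C1*exp(4*c))/2 + pi/2
 v(c) = asin(C1*exp(4*c))/2


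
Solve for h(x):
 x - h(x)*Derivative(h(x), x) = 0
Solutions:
 h(x) = -sqrt(C1 + x^2)
 h(x) = sqrt(C1 + x^2)


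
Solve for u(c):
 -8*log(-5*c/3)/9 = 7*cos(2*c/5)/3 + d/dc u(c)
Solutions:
 u(c) = C1 - 8*c*log(-c)/9 - 8*c*log(5)/9 + 8*c/9 + 8*c*log(3)/9 - 35*sin(2*c/5)/6


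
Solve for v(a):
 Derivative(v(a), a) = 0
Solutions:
 v(a) = C1


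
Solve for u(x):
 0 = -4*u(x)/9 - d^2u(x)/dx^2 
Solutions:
 u(x) = C1*sin(2*x/3) + C2*cos(2*x/3)


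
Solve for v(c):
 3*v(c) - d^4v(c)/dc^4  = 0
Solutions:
 v(c) = C1*exp(-3^(1/4)*c) + C2*exp(3^(1/4)*c) + C3*sin(3^(1/4)*c) + C4*cos(3^(1/4)*c)


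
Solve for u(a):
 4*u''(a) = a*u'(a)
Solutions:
 u(a) = C1 + C2*erfi(sqrt(2)*a/4)


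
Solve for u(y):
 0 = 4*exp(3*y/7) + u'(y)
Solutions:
 u(y) = C1 - 28*exp(3*y/7)/3


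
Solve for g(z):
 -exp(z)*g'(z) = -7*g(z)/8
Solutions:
 g(z) = C1*exp(-7*exp(-z)/8)


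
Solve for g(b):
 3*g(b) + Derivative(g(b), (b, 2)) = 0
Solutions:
 g(b) = C1*sin(sqrt(3)*b) + C2*cos(sqrt(3)*b)


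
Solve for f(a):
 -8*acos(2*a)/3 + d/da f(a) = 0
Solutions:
 f(a) = C1 + 8*a*acos(2*a)/3 - 4*sqrt(1 - 4*a^2)/3


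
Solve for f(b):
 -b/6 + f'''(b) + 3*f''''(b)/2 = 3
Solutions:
 f(b) = C1 + C2*b + C3*b^2 + C4*exp(-2*b/3) + b^4/144 + 11*b^3/24


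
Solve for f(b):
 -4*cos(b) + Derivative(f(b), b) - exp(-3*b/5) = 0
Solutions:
 f(b) = C1 + 4*sin(b) - 5*exp(-3*b/5)/3


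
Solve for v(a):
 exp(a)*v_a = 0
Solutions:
 v(a) = C1


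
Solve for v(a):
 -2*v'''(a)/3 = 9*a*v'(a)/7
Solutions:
 v(a) = C1 + Integral(C2*airyai(-3*14^(2/3)*a/14) + C3*airybi(-3*14^(2/3)*a/14), a)


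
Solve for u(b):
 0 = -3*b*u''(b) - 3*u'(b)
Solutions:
 u(b) = C1 + C2*log(b)


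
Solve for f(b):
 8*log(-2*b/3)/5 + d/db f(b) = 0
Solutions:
 f(b) = C1 - 8*b*log(-b)/5 + 8*b*(-log(2) + 1 + log(3))/5


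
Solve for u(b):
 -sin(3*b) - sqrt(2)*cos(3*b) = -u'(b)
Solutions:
 u(b) = C1 + sqrt(2)*sin(3*b)/3 - cos(3*b)/3


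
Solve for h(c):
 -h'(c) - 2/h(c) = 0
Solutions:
 h(c) = -sqrt(C1 - 4*c)
 h(c) = sqrt(C1 - 4*c)


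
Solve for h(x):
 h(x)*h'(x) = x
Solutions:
 h(x) = -sqrt(C1 + x^2)
 h(x) = sqrt(C1 + x^2)


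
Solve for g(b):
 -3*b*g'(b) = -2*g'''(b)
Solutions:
 g(b) = C1 + Integral(C2*airyai(2^(2/3)*3^(1/3)*b/2) + C3*airybi(2^(2/3)*3^(1/3)*b/2), b)


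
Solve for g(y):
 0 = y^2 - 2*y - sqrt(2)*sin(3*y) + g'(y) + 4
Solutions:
 g(y) = C1 - y^3/3 + y^2 - 4*y - sqrt(2)*cos(3*y)/3


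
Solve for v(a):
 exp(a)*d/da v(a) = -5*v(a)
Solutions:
 v(a) = C1*exp(5*exp(-a))


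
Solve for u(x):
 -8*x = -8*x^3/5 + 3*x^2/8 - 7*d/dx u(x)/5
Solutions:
 u(x) = C1 - 2*x^4/7 + 5*x^3/56 + 20*x^2/7


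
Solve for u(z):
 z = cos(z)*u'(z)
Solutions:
 u(z) = C1 + Integral(z/cos(z), z)


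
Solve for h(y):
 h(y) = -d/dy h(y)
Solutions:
 h(y) = C1*exp(-y)


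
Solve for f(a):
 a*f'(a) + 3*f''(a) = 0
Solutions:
 f(a) = C1 + C2*erf(sqrt(6)*a/6)


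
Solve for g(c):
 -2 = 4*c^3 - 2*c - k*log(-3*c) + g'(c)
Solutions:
 g(c) = C1 - c^4 + c^2 + c*k*log(-c) + c*(-k + k*log(3) - 2)


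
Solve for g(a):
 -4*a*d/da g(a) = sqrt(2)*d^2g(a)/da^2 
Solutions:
 g(a) = C1 + C2*erf(2^(1/4)*a)


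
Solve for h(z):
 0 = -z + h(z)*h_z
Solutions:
 h(z) = -sqrt(C1 + z^2)
 h(z) = sqrt(C1 + z^2)


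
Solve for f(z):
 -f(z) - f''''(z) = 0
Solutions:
 f(z) = (C1*sin(sqrt(2)*z/2) + C2*cos(sqrt(2)*z/2))*exp(-sqrt(2)*z/2) + (C3*sin(sqrt(2)*z/2) + C4*cos(sqrt(2)*z/2))*exp(sqrt(2)*z/2)


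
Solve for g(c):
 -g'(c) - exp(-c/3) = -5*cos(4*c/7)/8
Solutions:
 g(c) = C1 + 35*sin(4*c/7)/32 + 3*exp(-c/3)


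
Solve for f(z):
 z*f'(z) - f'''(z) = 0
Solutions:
 f(z) = C1 + Integral(C2*airyai(z) + C3*airybi(z), z)


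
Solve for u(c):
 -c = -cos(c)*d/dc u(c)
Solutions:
 u(c) = C1 + Integral(c/cos(c), c)


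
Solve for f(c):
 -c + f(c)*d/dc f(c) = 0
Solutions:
 f(c) = -sqrt(C1 + c^2)
 f(c) = sqrt(C1 + c^2)


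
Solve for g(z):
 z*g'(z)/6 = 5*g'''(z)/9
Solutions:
 g(z) = C1 + Integral(C2*airyai(10^(2/3)*3^(1/3)*z/10) + C3*airybi(10^(2/3)*3^(1/3)*z/10), z)


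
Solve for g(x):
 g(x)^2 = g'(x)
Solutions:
 g(x) = -1/(C1 + x)


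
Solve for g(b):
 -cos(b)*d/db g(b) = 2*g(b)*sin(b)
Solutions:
 g(b) = C1*cos(b)^2


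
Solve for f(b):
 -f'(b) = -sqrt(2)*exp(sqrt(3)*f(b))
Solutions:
 f(b) = sqrt(3)*(2*log(-1/(C1 + sqrt(2)*b)) - log(3))/6


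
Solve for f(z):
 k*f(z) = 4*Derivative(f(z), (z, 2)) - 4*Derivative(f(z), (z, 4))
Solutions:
 f(z) = C1*exp(-sqrt(2)*z*sqrt(1 - sqrt(1 - k))/2) + C2*exp(sqrt(2)*z*sqrt(1 - sqrt(1 - k))/2) + C3*exp(-sqrt(2)*z*sqrt(sqrt(1 - k) + 1)/2) + C4*exp(sqrt(2)*z*sqrt(sqrt(1 - k) + 1)/2)


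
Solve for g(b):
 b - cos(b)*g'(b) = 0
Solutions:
 g(b) = C1 + Integral(b/cos(b), b)


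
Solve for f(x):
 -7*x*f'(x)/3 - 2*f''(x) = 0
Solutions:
 f(x) = C1 + C2*erf(sqrt(21)*x/6)


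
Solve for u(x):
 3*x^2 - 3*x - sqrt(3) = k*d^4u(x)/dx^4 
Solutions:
 u(x) = C1 + C2*x + C3*x^2 + C4*x^3 + x^6/(120*k) - x^5/(40*k) - sqrt(3)*x^4/(24*k)


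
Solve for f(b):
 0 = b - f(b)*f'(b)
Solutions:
 f(b) = -sqrt(C1 + b^2)
 f(b) = sqrt(C1 + b^2)


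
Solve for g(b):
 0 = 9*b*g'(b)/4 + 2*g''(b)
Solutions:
 g(b) = C1 + C2*erf(3*b/4)


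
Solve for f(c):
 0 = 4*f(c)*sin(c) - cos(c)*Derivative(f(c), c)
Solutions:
 f(c) = C1/cos(c)^4


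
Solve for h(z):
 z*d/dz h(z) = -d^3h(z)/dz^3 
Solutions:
 h(z) = C1 + Integral(C2*airyai(-z) + C3*airybi(-z), z)


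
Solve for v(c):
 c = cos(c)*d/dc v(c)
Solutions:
 v(c) = C1 + Integral(c/cos(c), c)


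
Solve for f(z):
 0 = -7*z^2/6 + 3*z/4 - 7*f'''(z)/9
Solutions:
 f(z) = C1 + C2*z + C3*z^2 - z^5/40 + 9*z^4/224


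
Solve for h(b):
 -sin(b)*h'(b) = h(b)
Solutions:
 h(b) = C1*sqrt(cos(b) + 1)/sqrt(cos(b) - 1)


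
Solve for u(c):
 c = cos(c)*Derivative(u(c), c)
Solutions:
 u(c) = C1 + Integral(c/cos(c), c)


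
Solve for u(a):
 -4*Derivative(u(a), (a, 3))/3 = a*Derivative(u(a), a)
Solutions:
 u(a) = C1 + Integral(C2*airyai(-6^(1/3)*a/2) + C3*airybi(-6^(1/3)*a/2), a)


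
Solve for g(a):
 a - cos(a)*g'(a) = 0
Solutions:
 g(a) = C1 + Integral(a/cos(a), a)


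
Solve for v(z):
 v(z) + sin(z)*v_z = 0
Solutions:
 v(z) = C1*sqrt(cos(z) + 1)/sqrt(cos(z) - 1)


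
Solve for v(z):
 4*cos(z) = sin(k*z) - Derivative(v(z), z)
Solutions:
 v(z) = C1 - 4*sin(z) - cos(k*z)/k


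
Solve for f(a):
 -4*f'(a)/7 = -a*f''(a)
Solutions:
 f(a) = C1 + C2*a^(11/7)


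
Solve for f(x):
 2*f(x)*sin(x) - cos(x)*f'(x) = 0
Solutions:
 f(x) = C1/cos(x)^2


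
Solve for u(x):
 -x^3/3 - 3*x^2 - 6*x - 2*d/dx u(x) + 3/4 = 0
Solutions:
 u(x) = C1 - x^4/24 - x^3/2 - 3*x^2/2 + 3*x/8


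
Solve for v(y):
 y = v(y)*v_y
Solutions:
 v(y) = -sqrt(C1 + y^2)
 v(y) = sqrt(C1 + y^2)


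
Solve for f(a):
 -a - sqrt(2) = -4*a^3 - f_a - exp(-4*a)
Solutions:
 f(a) = C1 - a^4 + a^2/2 + sqrt(2)*a + exp(-4*a)/4


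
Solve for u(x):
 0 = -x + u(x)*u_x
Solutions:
 u(x) = -sqrt(C1 + x^2)
 u(x) = sqrt(C1 + x^2)


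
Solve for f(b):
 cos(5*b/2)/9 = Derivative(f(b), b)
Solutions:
 f(b) = C1 + 2*sin(5*b/2)/45


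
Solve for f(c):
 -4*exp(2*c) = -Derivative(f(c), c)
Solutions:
 f(c) = C1 + 2*exp(2*c)


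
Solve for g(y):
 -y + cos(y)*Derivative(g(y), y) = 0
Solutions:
 g(y) = C1 + Integral(y/cos(y), y)


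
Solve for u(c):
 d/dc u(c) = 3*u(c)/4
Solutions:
 u(c) = C1*exp(3*c/4)


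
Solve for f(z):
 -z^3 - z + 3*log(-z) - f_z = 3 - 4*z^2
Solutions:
 f(z) = C1 - z^4/4 + 4*z^3/3 - z^2/2 + 3*z*log(-z) - 6*z


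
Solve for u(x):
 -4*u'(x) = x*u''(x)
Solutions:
 u(x) = C1 + C2/x^3


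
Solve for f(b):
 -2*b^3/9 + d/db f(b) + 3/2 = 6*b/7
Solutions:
 f(b) = C1 + b^4/18 + 3*b^2/7 - 3*b/2


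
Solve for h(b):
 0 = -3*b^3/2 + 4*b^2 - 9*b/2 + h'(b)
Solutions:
 h(b) = C1 + 3*b^4/8 - 4*b^3/3 + 9*b^2/4


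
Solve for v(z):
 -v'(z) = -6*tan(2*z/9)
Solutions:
 v(z) = C1 - 27*log(cos(2*z/9))


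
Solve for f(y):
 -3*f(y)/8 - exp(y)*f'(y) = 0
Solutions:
 f(y) = C1*exp(3*exp(-y)/8)


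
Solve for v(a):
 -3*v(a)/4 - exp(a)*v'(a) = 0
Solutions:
 v(a) = C1*exp(3*exp(-a)/4)


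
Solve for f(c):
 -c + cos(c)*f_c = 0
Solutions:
 f(c) = C1 + Integral(c/cos(c), c)


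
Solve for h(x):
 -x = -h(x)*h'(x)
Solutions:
 h(x) = -sqrt(C1 + x^2)
 h(x) = sqrt(C1 + x^2)


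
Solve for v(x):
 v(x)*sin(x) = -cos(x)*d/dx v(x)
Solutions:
 v(x) = C1*cos(x)


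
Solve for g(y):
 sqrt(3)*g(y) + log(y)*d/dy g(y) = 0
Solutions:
 g(y) = C1*exp(-sqrt(3)*li(y))


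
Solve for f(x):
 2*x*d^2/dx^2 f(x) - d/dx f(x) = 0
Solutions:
 f(x) = C1 + C2*x^(3/2)


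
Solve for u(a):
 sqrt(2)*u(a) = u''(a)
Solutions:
 u(a) = C1*exp(-2^(1/4)*a) + C2*exp(2^(1/4)*a)


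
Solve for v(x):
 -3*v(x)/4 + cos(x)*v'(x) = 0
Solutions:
 v(x) = C1*(sin(x) + 1)^(3/8)/(sin(x) - 1)^(3/8)


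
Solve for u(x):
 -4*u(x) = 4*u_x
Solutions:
 u(x) = C1*exp(-x)


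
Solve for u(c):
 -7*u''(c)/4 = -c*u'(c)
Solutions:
 u(c) = C1 + C2*erfi(sqrt(14)*c/7)


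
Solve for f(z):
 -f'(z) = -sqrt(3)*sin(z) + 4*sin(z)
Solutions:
 f(z) = C1 - sqrt(3)*cos(z) + 4*cos(z)


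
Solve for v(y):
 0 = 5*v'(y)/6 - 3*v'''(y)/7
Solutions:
 v(y) = C1 + C2*exp(-sqrt(70)*y/6) + C3*exp(sqrt(70)*y/6)


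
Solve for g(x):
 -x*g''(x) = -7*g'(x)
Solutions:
 g(x) = C1 + C2*x^8


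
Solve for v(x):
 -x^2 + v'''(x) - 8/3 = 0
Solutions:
 v(x) = C1 + C2*x + C3*x^2 + x^5/60 + 4*x^3/9


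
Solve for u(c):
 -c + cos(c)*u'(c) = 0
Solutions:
 u(c) = C1 + Integral(c/cos(c), c)


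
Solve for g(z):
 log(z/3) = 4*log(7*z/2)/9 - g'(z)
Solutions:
 g(z) = C1 - 5*z*log(z)/9 - 4*z*log(2)/9 + 5*z/9 + 4*z*log(7)/9 + z*log(3)


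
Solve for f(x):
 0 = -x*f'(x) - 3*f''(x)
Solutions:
 f(x) = C1 + C2*erf(sqrt(6)*x/6)


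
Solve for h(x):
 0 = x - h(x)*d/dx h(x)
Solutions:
 h(x) = -sqrt(C1 + x^2)
 h(x) = sqrt(C1 + x^2)


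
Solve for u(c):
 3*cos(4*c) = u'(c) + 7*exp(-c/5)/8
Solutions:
 u(c) = C1 + 3*sin(4*c)/4 + 35*exp(-c/5)/8


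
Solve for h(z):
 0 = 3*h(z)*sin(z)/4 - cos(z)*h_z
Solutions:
 h(z) = C1/cos(z)^(3/4)


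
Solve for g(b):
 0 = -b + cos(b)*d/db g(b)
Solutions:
 g(b) = C1 + Integral(b/cos(b), b)


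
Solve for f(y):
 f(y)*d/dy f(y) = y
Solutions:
 f(y) = -sqrt(C1 + y^2)
 f(y) = sqrt(C1 + y^2)


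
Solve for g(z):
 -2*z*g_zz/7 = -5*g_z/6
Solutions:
 g(z) = C1 + C2*z^(47/12)


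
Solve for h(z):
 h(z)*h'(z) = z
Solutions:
 h(z) = -sqrt(C1 + z^2)
 h(z) = sqrt(C1 + z^2)


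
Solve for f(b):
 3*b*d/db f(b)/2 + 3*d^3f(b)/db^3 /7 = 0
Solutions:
 f(b) = C1 + Integral(C2*airyai(-2^(2/3)*7^(1/3)*b/2) + C3*airybi(-2^(2/3)*7^(1/3)*b/2), b)


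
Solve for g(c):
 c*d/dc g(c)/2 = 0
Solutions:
 g(c) = C1


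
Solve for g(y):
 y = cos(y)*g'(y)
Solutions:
 g(y) = C1 + Integral(y/cos(y), y)


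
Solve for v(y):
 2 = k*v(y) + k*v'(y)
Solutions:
 v(y) = C1*exp(-y) + 2/k


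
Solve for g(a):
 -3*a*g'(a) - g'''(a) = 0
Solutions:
 g(a) = C1 + Integral(C2*airyai(-3^(1/3)*a) + C3*airybi(-3^(1/3)*a), a)


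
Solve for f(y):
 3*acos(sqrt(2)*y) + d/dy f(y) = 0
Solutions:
 f(y) = C1 - 3*y*acos(sqrt(2)*y) + 3*sqrt(2)*sqrt(1 - 2*y^2)/2


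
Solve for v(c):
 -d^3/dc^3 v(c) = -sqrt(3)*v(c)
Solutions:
 v(c) = C3*exp(3^(1/6)*c) + (C1*sin(3^(2/3)*c/2) + C2*cos(3^(2/3)*c/2))*exp(-3^(1/6)*c/2)


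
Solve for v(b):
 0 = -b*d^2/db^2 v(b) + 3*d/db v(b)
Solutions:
 v(b) = C1 + C2*b^4


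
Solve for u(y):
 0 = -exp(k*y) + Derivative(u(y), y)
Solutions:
 u(y) = C1 + exp(k*y)/k


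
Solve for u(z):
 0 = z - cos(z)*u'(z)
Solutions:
 u(z) = C1 + Integral(z/cos(z), z)


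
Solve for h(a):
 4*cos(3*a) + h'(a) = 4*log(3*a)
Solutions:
 h(a) = C1 + 4*a*log(a) - 4*a + 4*a*log(3) - 4*sin(3*a)/3


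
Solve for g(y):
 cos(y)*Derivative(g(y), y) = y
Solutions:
 g(y) = C1 + Integral(y/cos(y), y)


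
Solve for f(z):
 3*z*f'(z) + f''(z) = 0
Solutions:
 f(z) = C1 + C2*erf(sqrt(6)*z/2)


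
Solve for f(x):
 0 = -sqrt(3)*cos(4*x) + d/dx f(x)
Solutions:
 f(x) = C1 + sqrt(3)*sin(4*x)/4


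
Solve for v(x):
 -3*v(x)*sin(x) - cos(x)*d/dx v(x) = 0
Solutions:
 v(x) = C1*cos(x)^3


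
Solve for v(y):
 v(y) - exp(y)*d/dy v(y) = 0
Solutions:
 v(y) = C1*exp(-exp(-y))


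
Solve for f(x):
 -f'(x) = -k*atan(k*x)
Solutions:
 f(x) = C1 + k*Piecewise((x*atan(k*x) - log(k^2*x^2 + 1)/(2*k), Ne(k, 0)), (0, True))
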